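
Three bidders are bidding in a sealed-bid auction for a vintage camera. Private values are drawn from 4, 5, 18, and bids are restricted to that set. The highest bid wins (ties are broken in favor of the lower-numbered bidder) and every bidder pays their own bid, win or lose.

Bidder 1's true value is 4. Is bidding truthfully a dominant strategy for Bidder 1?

Consider the case where Bidder 2 bids 4 and Bidder 3 bids 5.
Truthful bid 4: loses but pays 4, utility -4.
Bid 5 instead: wins, pays 5, utility 4 - 5 = -1.
Since -1 > -4, bidding 5 is strictly better here, so truthful bidding is not dominant.

No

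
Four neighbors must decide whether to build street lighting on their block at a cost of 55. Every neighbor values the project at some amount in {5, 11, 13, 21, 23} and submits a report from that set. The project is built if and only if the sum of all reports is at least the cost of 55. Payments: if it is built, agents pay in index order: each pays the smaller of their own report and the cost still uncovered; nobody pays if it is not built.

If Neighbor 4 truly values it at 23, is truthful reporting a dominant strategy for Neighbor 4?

Check each profile of the others' reports and compare truth against every alternative report.
Others report (5, 5, 23): truth gives 1, best alternative gives 0.
Others report (5, 23, 5): truth gives 1, best alternative gives 0.
Others report (11, 11, 11): truth gives 1, best alternative gives 0.
Others report (23, 5, 5): truth gives 1, best alternative gives 0.
Others report (11, 21, 23): truth gives 23, best alternative gives 23.
Others report (11, 23, 21): truth gives 23, best alternative gives 23.
(Remaining 119 profiles checked similarly; truth is weakly best in each.)
In every case the truthful report is at least as good as any alternative, so it is a dominant strategy.

Yes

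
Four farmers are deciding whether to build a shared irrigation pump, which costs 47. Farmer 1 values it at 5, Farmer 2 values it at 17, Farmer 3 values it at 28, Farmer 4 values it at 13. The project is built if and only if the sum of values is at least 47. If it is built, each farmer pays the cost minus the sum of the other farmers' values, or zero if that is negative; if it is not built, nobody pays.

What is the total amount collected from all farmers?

Total value 63 ≥ cost 47, so it is built.
Farmer 1: others sum to 58; max(0, 47 - 58) = 0.
Farmer 2: others sum to 46; max(0, 47 - 46) = 1.
Farmer 3: others sum to 35; max(0, 47 - 35) = 12.
Farmer 4: others sum to 50; max(0, 47 - 50) = 0.
Total collected = 0 + 1 + 12 + 0 = 13.

13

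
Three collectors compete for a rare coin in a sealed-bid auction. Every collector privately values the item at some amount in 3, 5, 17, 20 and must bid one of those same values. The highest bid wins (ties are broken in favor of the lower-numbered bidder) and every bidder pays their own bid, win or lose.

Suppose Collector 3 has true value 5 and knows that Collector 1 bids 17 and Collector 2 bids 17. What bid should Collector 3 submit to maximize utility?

Bid 3: loses but pays 3, utility -3.
Bid 5: loses but pays 5, utility -5.
Bid 17: loses but pays 17, utility -17.
Bid 20: wins, pays 20, utility 5 - 20 = -15.
The best choice is 3 with utility -3.

3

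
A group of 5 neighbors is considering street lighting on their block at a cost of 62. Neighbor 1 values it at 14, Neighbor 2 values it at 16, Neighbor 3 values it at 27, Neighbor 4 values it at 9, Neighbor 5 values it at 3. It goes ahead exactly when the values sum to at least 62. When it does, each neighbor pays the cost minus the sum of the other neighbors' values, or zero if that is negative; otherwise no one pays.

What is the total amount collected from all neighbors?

Total value 69 ≥ cost 62, so it is built.
Neighbor 1: others sum to 55; max(0, 62 - 55) = 7.
Neighbor 2: others sum to 53; max(0, 62 - 53) = 9.
Neighbor 3: others sum to 42; max(0, 62 - 42) = 20.
Neighbor 4: others sum to 60; max(0, 62 - 60) = 2.
Neighbor 5: others sum to 66; max(0, 62 - 66) = 0.
Total collected = 7 + 9 + 20 + 2 + 0 = 38.

38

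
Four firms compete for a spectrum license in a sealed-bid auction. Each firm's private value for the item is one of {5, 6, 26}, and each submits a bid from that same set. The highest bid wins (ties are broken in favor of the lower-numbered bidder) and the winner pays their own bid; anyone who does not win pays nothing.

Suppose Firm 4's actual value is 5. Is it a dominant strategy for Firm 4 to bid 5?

Check each profile of the others' bids and compare truth against every alternative bid.
Others bid (5, 5, 5): truth gives 0, best alternative gives -1.
Others bid (5, 5, 6): truth gives 0, best alternative gives 0.
Others bid (5, 5, 26): truth gives 0, best alternative gives 0.
Others bid (5, 6, 5): truth gives 0, best alternative gives 0.
Others bid (5, 6, 6): truth gives 0, best alternative gives 0.
Others bid (5, 6, 26): truth gives 0, best alternative gives 0.
(Remaining 21 profiles checked similarly; truth is weakly best in each.)
In every case the truthful bid is at least as good as any alternative, so it is a dominant strategy.

Yes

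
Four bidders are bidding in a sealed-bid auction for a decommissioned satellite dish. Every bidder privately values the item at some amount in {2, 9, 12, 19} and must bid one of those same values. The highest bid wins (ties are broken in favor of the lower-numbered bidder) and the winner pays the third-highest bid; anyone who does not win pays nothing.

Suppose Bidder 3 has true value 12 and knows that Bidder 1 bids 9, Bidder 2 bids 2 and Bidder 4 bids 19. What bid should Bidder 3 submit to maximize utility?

Bid 2: loses, pays 0, utility 0.
Bid 9: loses, pays 0, utility 0.
Bid 12: loses, pays 0, utility 0.
Bid 19: wins, pays 9, utility 12 - 9 = 3.
The best choice is 19 with utility 3.

19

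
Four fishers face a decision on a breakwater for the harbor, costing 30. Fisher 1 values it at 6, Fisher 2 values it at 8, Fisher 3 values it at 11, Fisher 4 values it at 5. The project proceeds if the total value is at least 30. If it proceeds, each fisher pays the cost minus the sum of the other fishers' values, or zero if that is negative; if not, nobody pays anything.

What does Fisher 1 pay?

Total value 30 ≥ cost 30, so the project is built.
The other fishers' values sum to 24.
Cost minus that sum is 30 - 24 = 6.

6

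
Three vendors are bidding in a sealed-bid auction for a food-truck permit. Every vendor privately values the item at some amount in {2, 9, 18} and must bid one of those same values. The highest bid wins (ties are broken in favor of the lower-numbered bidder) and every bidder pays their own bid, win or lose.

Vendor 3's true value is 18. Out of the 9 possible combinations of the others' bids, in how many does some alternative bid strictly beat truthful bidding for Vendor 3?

Others bid (2, 2): truth gives 0; bid 9 gives 9 > 0. Violating.
Others bid (2, 18): truth gives -18; bid 2 gives -2 > -18. Violating.
Others bid (9, 18): truth gives -18; bid 2 gives -2 > -18. Violating.
Others bid (18, 2): truth gives -18; bid 2 gives -2 > -18. Violating.
Others bid (2, 9): truth gives 0; no alternative beats it.
Others bid (9, 2): truth gives 0; no alternative beats it.
(Checking all 9 profiles: 6 have a profitable deviation, 3 do not.)

6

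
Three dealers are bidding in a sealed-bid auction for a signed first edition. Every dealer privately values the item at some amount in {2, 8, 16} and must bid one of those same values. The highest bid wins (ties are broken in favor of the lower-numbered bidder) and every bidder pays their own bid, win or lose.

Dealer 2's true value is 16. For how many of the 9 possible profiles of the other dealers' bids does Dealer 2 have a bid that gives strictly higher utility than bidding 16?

5

Others bid (2, 2): truth gives 0; bid 8 gives 8 > 0. Violating.
Others bid (2, 8): truth gives 0; bid 8 gives 8 > 0. Violating.
Others bid (16, 2): truth gives -16; bid 2 gives -2 > -16. Violating.
Others bid (16, 8): truth gives -16; bid 2 gives -2 > -16. Violating.
Others bid (2, 16): truth gives 0; no alternative beats it.
Others bid (8, 2): truth gives 0; no alternative beats it.
(Checking all 9 profiles: 5 have a profitable deviation, 4 do not.)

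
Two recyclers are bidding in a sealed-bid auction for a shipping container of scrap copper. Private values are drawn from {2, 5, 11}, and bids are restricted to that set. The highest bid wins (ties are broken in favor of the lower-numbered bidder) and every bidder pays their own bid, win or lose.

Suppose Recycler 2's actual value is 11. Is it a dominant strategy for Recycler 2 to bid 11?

No

Consider the case where Recycler 1 bids 2.
Truthful bid 11: wins, pays 11, utility 11 - 11 = 0.
Bid 5 instead: wins, pays 5, utility 11 - 5 = 6.
Since 6 > 0, bidding 5 is strictly better here, so truthful bidding is not dominant.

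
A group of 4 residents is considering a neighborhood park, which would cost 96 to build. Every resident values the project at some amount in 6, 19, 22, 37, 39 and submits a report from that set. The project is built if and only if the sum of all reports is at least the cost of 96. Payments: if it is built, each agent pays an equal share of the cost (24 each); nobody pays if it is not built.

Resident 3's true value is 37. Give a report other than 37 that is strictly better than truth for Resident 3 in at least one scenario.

39

Suppose Resident 1 reports 19, Resident 2 reports 19 and Resident 4 reports 19.
Report 37: project not built, utility 0.
Report 39: project built, pays 24, utility 37 - 24 = 13.
So reporting 39 beats truth here (13 > 0).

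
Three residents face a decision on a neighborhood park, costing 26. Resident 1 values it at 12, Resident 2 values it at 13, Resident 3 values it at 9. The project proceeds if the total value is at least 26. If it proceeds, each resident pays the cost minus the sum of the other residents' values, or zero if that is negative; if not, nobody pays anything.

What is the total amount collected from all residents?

Total value 34 ≥ cost 26, so it is built.
Resident 1: others sum to 22; max(0, 26 - 22) = 4.
Resident 2: others sum to 21; max(0, 26 - 21) = 5.
Resident 3: others sum to 25; max(0, 26 - 25) = 1.
Total collected = 4 + 5 + 1 = 10.

10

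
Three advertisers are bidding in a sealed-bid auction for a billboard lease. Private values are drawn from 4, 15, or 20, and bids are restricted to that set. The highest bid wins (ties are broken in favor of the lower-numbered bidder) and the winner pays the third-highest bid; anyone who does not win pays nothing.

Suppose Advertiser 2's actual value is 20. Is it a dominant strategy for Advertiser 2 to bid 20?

Yes

Check each profile of the others' bids and compare truth against every alternative bid.
Others bid (4, 20): truth gives 16, best alternative gives 0.
Others bid (15, 4): truth gives 16, best alternative gives 0.
Others bid (15, 15): truth gives 5, best alternative gives 0.
Others bid (15, 20): truth gives 5, best alternative gives 0.
Others bid (4, 4): truth gives 16, best alternative gives 16.
Others bid (4, 15): truth gives 16, best alternative gives 16.
(Remaining 3 profiles checked similarly; truth is weakly best in each.)
In every case the truthful bid is at least as good as any alternative, so it is a dominant strategy.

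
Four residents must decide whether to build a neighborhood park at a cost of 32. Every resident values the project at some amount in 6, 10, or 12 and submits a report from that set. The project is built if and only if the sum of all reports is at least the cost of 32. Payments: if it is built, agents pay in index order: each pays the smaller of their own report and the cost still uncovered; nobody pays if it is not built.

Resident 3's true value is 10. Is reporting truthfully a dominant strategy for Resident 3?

No

Consider the case where Resident 1 reports 6, Resident 2 reports 10 and Resident 4 reports 10.
Truthful report 10: project built, pays 10, utility 10 - 10 = 0.
Report 6 instead: project built, pays 6, utility 10 - 6 = 4.
Since 4 > 0, reporting 6 is strictly better here, so truthful reporting is not dominant.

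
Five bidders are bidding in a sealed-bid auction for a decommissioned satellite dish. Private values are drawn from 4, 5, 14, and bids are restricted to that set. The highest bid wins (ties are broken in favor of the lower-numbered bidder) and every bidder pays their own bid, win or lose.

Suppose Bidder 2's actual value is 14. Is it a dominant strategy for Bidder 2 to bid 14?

Consider the case where Bidder 1 bids 4, Bidder 3 bids 4, Bidder 4 bids 4 and Bidder 5 bids 4.
Truthful bid 14: wins, pays 14, utility 14 - 14 = 0.
Bid 5 instead: wins, pays 5, utility 14 - 5 = 9.
Since 9 > 0, bidding 5 is strictly better here, so truthful bidding is not dominant.

No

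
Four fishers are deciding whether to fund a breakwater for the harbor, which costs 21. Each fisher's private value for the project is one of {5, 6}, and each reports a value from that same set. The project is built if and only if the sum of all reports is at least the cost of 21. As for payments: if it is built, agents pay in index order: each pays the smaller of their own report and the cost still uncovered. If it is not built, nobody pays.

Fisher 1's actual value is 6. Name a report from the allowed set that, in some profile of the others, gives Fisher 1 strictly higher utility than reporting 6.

5

Suppose Fisher 2 reports 5, Fisher 3 reports 5 and Fisher 4 reports 6.
Report 6: project built, pays 6, utility 6 - 6 = 0.
Report 5: project built, pays 5, utility 6 - 5 = 1.
So reporting 5 beats truth here (1 > 0).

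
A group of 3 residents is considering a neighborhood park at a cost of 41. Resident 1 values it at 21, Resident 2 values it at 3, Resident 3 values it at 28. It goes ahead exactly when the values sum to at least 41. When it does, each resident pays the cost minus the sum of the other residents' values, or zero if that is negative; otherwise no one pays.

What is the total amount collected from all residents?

27

Total value 52 ≥ cost 41, so it is built.
Resident 1: others sum to 31; max(0, 41 - 31) = 10.
Resident 2: others sum to 49; max(0, 41 - 49) = 0.
Resident 3: others sum to 24; max(0, 41 - 24) = 17.
Total collected = 10 + 0 + 17 = 27.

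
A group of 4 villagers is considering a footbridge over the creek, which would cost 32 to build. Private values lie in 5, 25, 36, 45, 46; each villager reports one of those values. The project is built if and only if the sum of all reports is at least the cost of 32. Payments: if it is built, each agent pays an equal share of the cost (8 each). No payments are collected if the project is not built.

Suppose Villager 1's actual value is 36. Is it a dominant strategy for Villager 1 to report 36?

Check each profile of the others' reports and compare truth against every alternative report.
Others report (5, 5, 5): truth gives 28, best alternative gives 28.
Others report (5, 5, 25): truth gives 28, best alternative gives 28.
Others report (5, 5, 36): truth gives 28, best alternative gives 28.
Others report (5, 5, 45): truth gives 28, best alternative gives 28.
Others report (5, 5, 46): truth gives 28, best alternative gives 28.
Others report (5, 25, 5): truth gives 28, best alternative gives 28.
(Remaining 119 profiles checked similarly; truth is weakly best in each.)
In every case the truthful report is at least as good as any alternative, so it is a dominant strategy.

Yes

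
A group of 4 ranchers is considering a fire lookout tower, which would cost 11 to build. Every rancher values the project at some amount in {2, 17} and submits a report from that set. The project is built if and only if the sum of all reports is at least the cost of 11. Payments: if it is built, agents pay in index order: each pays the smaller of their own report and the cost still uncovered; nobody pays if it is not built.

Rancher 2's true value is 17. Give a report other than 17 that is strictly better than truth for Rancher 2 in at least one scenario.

Suppose Rancher 1 reports 2, Rancher 3 reports 2 and Rancher 4 reports 17.
Report 17: project built, pays 9, utility 17 - 9 = 8.
Report 2: project built, pays 2, utility 17 - 2 = 15.
So reporting 2 beats truth here (15 > 8).

2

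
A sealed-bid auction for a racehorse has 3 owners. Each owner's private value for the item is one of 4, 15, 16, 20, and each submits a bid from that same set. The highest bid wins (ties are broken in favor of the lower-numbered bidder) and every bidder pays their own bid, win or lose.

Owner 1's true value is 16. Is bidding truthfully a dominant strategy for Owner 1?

Consider the case where Owner 2 bids 4 and Owner 3 bids 4.
Truthful bid 16: wins, pays 16, utility 16 - 16 = 0.
Bid 4 instead: wins, pays 4, utility 16 - 4 = 12.
Since 12 > 0, bidding 4 is strictly better here, so truthful bidding is not dominant.

No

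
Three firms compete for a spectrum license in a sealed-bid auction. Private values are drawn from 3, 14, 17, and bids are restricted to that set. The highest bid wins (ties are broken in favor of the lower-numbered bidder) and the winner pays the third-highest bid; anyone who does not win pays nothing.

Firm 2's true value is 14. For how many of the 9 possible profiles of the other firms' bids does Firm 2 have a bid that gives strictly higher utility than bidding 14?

2

Others bid (3, 17): truth gives 0; bid 17 gives 11 > 0. Violating.
Others bid (14, 3): truth gives 0; bid 17 gives 11 > 0. Violating.
Others bid (3, 3): truth gives 11; no alternative beats it.
Others bid (3, 14): truth gives 11; no alternative beats it.
(Checking all 9 profiles: 2 have a profitable deviation, 7 do not.)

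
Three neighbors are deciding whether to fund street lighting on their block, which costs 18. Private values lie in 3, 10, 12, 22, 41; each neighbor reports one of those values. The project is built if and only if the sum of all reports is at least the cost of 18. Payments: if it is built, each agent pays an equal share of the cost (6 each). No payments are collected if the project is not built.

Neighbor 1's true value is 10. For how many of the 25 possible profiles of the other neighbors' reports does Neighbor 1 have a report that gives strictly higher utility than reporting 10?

Others report (3, 3): truth gives 0; report 12 gives 4 > 0. Violating.
Others report (3, 10): truth gives 4; no alternative beats it.
Others report (3, 12): truth gives 4; no alternative beats it.
(Checking all 25 profiles: 1 has a profitable deviation, 24 do not.)

1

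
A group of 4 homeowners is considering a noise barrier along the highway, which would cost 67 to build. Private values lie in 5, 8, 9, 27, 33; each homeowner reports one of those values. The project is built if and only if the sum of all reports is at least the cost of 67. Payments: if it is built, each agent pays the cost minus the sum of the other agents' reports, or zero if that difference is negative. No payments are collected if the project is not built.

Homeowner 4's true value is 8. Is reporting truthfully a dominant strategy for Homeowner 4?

Check each profile of the others' reports and compare truth against every alternative report.
Others report (5, 33, 33): truth gives 8, best alternative gives 8.
Others report (8, 27, 33): truth gives 8, best alternative gives 8.
Others report (8, 33, 27): truth gives 8, best alternative gives 8.
Others report (8, 33, 33): truth gives 8, best alternative gives 8.
Others report (9, 27, 33): truth gives 8, best alternative gives 8.
Others report (9, 33, 27): truth gives 8, best alternative gives 8.
(Remaining 119 profiles checked similarly; truth is weakly best in each.)
In every case the truthful report is at least as good as any alternative, so it is a dominant strategy.

Yes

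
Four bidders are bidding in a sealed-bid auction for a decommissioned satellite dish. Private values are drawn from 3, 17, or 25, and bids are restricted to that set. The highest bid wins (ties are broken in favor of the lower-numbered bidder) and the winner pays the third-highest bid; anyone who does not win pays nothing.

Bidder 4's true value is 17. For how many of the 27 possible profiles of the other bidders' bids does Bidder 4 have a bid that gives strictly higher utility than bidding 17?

Others bid (3, 3, 17): truth gives 0; bid 25 gives 14 > 0. Violating.
Others bid (3, 17, 3): truth gives 0; bid 25 gives 14 > 0. Violating.
Others bid (17, 3, 3): truth gives 0; bid 25 gives 14 > 0. Violating.
Others bid (3, 3, 3): truth gives 14; no alternative beats it.
Others bid (3, 3, 25): truth gives 0; no alternative beats it.
(Checking all 27 profiles: 3 have a profitable deviation, 24 do not.)

3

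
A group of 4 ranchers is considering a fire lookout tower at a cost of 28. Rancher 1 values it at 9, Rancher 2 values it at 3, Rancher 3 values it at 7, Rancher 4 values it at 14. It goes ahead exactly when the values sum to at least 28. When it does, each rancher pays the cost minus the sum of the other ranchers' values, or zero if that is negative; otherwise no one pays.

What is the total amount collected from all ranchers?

Total value 33 ≥ cost 28, so it is built.
Rancher 1: others sum to 24; max(0, 28 - 24) = 4.
Rancher 2: others sum to 30; max(0, 28 - 30) = 0.
Rancher 3: others sum to 26; max(0, 28 - 26) = 2.
Rancher 4: others sum to 19; max(0, 28 - 19) = 9.
Total collected = 4 + 0 + 2 + 9 = 15.

15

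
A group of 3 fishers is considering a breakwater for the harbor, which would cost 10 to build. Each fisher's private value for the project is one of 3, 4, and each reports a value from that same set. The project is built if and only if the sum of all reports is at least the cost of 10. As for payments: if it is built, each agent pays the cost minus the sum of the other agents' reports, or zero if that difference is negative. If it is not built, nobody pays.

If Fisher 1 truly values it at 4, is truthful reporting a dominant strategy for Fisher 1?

Yes

Check each profile of the others' reports and compare truth against every alternative report.
Others report (4, 4): truth gives 2, best alternative gives 2.
Others report (3, 4): truth gives 1, best alternative gives 1.
Others report (4, 3): truth gives 1, best alternative gives 1.
Others report (3, 3): truth gives 0, best alternative gives 0.
In every case the truthful report is at least as good as any alternative, so it is a dominant strategy.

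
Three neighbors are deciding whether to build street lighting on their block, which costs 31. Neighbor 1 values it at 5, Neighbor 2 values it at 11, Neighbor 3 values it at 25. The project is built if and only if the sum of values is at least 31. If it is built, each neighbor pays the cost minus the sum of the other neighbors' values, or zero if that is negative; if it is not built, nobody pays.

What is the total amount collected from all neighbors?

Total value 41 ≥ cost 31, so it is built.
Neighbor 1: others sum to 36; max(0, 31 - 36) = 0.
Neighbor 2: others sum to 30; max(0, 31 - 30) = 1.
Neighbor 3: others sum to 16; max(0, 31 - 16) = 15.
Total collected = 0 + 1 + 15 = 16.

16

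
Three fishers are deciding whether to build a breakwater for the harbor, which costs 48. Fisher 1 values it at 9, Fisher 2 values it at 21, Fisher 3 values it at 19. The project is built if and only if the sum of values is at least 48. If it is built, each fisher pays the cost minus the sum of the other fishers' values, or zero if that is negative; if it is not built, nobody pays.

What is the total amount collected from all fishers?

Total value 49 ≥ cost 48, so it is built.
Fisher 1: others sum to 40; max(0, 48 - 40) = 8.
Fisher 2: others sum to 28; max(0, 48 - 28) = 20.
Fisher 3: others sum to 30; max(0, 48 - 30) = 18.
Total collected = 8 + 20 + 18 = 46.

46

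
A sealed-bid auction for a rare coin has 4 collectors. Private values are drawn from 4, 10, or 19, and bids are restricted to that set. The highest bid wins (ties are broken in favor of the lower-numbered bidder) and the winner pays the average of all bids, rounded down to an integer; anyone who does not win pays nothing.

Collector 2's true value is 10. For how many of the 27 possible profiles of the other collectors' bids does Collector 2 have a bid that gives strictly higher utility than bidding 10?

1

Others bid (10, 4, 4): truth gives 0; bid 19 gives 1 > 0. Violating.
Others bid (4, 4, 4): truth gives 5; no alternative beats it.
Others bid (4, 4, 10): truth gives 3; no alternative beats it.
(Checking all 27 profiles: 1 has a profitable deviation, 26 do not.)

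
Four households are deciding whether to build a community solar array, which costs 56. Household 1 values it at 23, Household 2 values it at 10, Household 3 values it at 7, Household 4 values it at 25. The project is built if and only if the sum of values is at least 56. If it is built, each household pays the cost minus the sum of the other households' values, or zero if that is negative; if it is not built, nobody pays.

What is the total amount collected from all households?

31

Total value 65 ≥ cost 56, so it is built.
Household 1: others sum to 42; max(0, 56 - 42) = 14.
Household 2: others sum to 55; max(0, 56 - 55) = 1.
Household 3: others sum to 58; max(0, 56 - 58) = 0.
Household 4: others sum to 40; max(0, 56 - 40) = 16.
Total collected = 14 + 1 + 0 + 16 = 31.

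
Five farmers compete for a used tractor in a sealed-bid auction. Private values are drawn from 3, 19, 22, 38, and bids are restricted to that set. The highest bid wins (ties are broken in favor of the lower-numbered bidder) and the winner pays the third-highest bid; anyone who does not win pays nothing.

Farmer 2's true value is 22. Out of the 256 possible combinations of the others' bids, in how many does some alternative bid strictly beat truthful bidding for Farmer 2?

32

Others bid (3, 3, 3, 38): truth gives 0; bid 38 gives 19 > 0. Violating.
Others bid (3, 3, 19, 38): truth gives 0; bid 38 gives 3 > 0. Violating.
Others bid (3, 3, 38, 3): truth gives 0; bid 38 gives 19 > 0. Violating.
Others bid (3, 3, 38, 19): truth gives 0; bid 38 gives 3 > 0. Violating.
Others bid (3, 3, 3, 3): truth gives 19; no alternative beats it.
Others bid (3, 3, 3, 19): truth gives 19; no alternative beats it.
(Checking all 256 profiles: 32 have a profitable deviation, 224 do not.)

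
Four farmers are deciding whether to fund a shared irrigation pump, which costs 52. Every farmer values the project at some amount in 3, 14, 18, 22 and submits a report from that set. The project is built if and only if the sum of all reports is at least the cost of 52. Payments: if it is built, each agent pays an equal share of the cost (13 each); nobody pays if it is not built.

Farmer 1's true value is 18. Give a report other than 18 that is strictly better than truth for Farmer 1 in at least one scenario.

Suppose Farmer 2 reports 3, Farmer 3 reports 14 and Farmer 4 reports 14.
Report 18: project not built, utility 0.
Report 22: project built, pays 13, utility 18 - 13 = 5.
So reporting 22 beats truth here (5 > 0).

22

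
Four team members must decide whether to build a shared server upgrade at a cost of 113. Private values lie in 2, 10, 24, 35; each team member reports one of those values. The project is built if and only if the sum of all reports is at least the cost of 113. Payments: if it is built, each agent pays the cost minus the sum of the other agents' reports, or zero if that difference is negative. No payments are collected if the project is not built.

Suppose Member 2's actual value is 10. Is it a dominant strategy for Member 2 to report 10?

Yes

Check each profile of the others' reports and compare truth against every alternative report.
Others report (35, 35, 35): truth gives 2, best alternative gives 2.
Others report (2, 2, 2): truth gives 0, best alternative gives 0.
Others report (2, 2, 10): truth gives 0, best alternative gives 0.
Others report (2, 2, 24): truth gives 0, best alternative gives 0.
Others report (2, 2, 35): truth gives 0, best alternative gives 0.
Others report (2, 10, 2): truth gives 0, best alternative gives 0.
(Remaining 58 profiles checked similarly; truth is weakly best in each.)
In every case the truthful report is at least as good as any alternative, so it is a dominant strategy.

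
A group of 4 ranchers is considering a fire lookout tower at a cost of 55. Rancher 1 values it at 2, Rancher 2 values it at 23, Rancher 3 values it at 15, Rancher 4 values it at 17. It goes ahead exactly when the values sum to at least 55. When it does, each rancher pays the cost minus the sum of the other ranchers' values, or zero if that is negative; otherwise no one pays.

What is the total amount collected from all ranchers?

49

Total value 57 ≥ cost 55, so it is built.
Rancher 1: others sum to 55; max(0, 55 - 55) = 0.
Rancher 2: others sum to 34; max(0, 55 - 34) = 21.
Rancher 3: others sum to 42; max(0, 55 - 42) = 13.
Rancher 4: others sum to 40; max(0, 55 - 40) = 15.
Total collected = 0 + 21 + 13 + 15 = 49.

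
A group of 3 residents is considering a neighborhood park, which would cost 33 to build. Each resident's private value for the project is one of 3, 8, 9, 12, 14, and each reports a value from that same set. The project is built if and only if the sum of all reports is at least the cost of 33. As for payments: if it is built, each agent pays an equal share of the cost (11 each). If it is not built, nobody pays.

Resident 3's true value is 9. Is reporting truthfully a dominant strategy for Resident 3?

No

Consider the case where Resident 1 reports 12 and Resident 2 reports 12.
Truthful report 9: project built, pays 11, utility 9 - 11 = -2.
Report 3 instead: project not built, utility 0.
Since 0 > -2, reporting 3 is strictly better here, so truthful reporting is not dominant.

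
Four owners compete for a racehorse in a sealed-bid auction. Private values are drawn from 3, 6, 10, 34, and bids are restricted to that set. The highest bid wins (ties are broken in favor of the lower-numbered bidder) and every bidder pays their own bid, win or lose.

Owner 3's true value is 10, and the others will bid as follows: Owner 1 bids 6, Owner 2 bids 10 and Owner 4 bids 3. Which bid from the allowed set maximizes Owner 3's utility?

Bid 3: loses but pays 3, utility -3.
Bid 6: loses but pays 6, utility -6.
Bid 10: loses but pays 10, utility -10.
Bid 34: wins, pays 34, utility 10 - 34 = -24.
The best choice is 3 with utility -3.

3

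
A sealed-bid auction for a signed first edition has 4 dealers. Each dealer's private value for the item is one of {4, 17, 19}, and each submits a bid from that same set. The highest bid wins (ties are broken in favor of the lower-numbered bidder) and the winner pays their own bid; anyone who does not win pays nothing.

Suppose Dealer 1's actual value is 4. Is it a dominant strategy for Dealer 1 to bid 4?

Check each profile of the others' bids and compare truth against every alternative bid.
Others bid (4, 4, 4): truth gives 0, best alternative gives -13.
Others bid (4, 4, 17): truth gives 0, best alternative gives -13.
Others bid (4, 17, 4): truth gives 0, best alternative gives -13.
Others bid (4, 17, 17): truth gives 0, best alternative gives -13.
Others bid (17, 4, 4): truth gives 0, best alternative gives -13.
Others bid (17, 4, 17): truth gives 0, best alternative gives -13.
(Remaining 21 profiles checked similarly; truth is weakly best in each.)
In every case the truthful bid is at least as good as any alternative, so it is a dominant strategy.

Yes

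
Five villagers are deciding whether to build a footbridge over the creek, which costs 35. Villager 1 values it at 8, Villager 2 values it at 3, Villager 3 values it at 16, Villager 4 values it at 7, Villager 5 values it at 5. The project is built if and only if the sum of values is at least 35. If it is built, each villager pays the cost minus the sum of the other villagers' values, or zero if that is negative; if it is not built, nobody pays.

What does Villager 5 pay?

1

Total value 39 ≥ cost 35, so the project is built.
The other villagers' values sum to 34.
Cost minus that sum is 35 - 34 = 1.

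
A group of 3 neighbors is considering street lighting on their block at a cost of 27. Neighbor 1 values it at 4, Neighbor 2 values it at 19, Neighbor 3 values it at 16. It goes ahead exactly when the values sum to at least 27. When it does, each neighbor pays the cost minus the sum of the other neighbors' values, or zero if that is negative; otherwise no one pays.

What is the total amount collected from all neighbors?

11

Total value 39 ≥ cost 27, so it is built.
Neighbor 1: others sum to 35; max(0, 27 - 35) = 0.
Neighbor 2: others sum to 20; max(0, 27 - 20) = 7.
Neighbor 3: others sum to 23; max(0, 27 - 23) = 4.
Total collected = 0 + 7 + 4 = 11.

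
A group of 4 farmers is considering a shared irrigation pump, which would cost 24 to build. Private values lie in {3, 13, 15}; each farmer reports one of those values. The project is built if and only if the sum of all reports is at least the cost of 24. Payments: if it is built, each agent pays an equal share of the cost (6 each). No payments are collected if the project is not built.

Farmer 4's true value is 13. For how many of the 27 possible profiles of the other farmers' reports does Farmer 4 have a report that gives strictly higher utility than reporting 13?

Others report (3, 3, 3): truth gives 0; report 15 gives 7 > 0. Violating.
Others report (3, 3, 13): truth gives 7; no alternative beats it.
Others report (3, 3, 15): truth gives 7; no alternative beats it.
(Checking all 27 profiles: 1 has a profitable deviation, 26 do not.)

1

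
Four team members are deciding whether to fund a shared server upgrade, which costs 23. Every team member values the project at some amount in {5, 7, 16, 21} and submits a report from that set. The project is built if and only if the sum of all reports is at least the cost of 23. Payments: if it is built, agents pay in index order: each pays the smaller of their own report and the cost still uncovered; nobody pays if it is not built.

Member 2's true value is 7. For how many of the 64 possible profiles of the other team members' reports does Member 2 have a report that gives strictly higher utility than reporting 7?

Others report (5, 5, 16): truth gives 0; report 5 gives 2 > 0. Violating.
Others report (5, 5, 21): truth gives 0; report 5 gives 2 > 0. Violating.
Others report (5, 7, 7): truth gives 0; report 5 gives 2 > 0. Violating.
Others report (5, 7, 16): truth gives 0; report 5 gives 2 > 0. Violating.
Others report (5, 5, 5): truth gives 0; no alternative beats it.
Others report (5, 5, 7): truth gives 0; no alternative beats it.
(Checking all 64 profiles: 44 have a profitable deviation, 20 do not.)

44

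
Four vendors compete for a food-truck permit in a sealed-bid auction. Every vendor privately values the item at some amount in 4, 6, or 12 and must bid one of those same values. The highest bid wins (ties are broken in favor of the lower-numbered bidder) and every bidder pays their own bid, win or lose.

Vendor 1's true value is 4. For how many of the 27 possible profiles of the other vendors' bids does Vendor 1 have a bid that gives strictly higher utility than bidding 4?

Others bid (4, 4, 6): truth gives -4; bid 6 gives -2 > -4. Violating.
Others bid (4, 6, 4): truth gives -4; bid 6 gives -2 > -4. Violating.
Others bid (4, 6, 6): truth gives -4; bid 6 gives -2 > -4. Violating.
Others bid (6, 4, 4): truth gives -4; bid 6 gives -2 > -4. Violating.
Others bid (4, 4, 4): truth gives 0; no alternative beats it.
Others bid (4, 4, 12): truth gives -4; no alternative beats it.
(Checking all 27 profiles: 7 have a profitable deviation, 20 do not.)

7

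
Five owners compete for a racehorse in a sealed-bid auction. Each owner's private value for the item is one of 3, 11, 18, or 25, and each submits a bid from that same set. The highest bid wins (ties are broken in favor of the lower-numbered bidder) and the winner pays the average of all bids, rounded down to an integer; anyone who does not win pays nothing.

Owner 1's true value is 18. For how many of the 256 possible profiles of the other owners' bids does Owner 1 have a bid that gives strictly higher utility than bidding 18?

114

Others bid (3, 3, 3, 3): truth gives 12; bid 3 gives 15 > 12. Violating.
Others bid (3, 3, 3, 11): truth gives 11; bid 11 gives 12 > 11. Violating.
Others bid (3, 3, 3, 25): truth gives 0; bid 25 gives 7 > 0. Violating.
Others bid (3, 3, 11, 3): truth gives 11; bid 11 gives 12 > 11. Violating.
Others bid (3, 3, 3, 18): truth gives 9; no alternative beats it.
Others bid (3, 3, 11, 18): truth gives 8; no alternative beats it.
(Checking all 256 profiles: 114 have a profitable deviation, 142 do not.)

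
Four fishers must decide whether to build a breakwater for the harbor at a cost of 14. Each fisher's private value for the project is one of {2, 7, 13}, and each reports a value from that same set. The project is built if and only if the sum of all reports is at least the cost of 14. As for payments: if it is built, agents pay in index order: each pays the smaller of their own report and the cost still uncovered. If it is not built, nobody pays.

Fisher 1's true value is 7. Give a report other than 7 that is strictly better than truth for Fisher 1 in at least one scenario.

Suppose Fisher 2 reports 2, Fisher 3 reports 2 and Fisher 4 reports 13.
Report 7: project built, pays 7, utility 7 - 7 = 0.
Report 2: project built, pays 2, utility 7 - 2 = 5.
So reporting 2 beats truth here (5 > 0).

2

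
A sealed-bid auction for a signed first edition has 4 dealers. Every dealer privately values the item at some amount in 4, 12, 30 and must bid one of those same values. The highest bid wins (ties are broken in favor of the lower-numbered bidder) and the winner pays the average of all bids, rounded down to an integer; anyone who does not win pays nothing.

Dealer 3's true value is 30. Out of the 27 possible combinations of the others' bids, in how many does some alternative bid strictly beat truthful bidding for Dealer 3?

Others bid (4, 4, 4): truth gives 20; bid 12 gives 24 > 20. Violating.
Others bid (4, 4, 12): truth gives 18; bid 12 gives 22 > 18. Violating.
Others bid (4, 4, 30): truth gives 13; no alternative beats it.
Others bid (4, 12, 4): truth gives 18; no alternative beats it.
(Checking all 27 profiles: 2 have a profitable deviation, 25 do not.)

2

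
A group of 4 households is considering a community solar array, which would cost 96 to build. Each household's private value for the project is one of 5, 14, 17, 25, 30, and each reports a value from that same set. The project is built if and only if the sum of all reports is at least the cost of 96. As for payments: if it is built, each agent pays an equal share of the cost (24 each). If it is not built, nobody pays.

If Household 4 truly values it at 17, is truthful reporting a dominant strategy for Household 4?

No

Consider the case where Household 1 reports 25, Household 2 reports 25 and Household 3 reports 30.
Truthful report 17: project built, pays 24, utility 17 - 24 = -7.
Report 5 instead: project not built, utility 0.
Since 0 > -7, reporting 5 is strictly better here, so truthful reporting is not dominant.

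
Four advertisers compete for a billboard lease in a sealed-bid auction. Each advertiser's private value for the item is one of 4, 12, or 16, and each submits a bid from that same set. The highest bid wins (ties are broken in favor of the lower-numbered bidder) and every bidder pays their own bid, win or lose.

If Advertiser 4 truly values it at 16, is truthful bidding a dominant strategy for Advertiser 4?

Consider the case where Advertiser 1 bids 4, Advertiser 2 bids 4 and Advertiser 3 bids 4.
Truthful bid 16: wins, pays 16, utility 16 - 16 = 0.
Bid 12 instead: wins, pays 12, utility 16 - 12 = 4.
Since 4 > 0, bidding 12 is strictly better here, so truthful bidding is not dominant.

No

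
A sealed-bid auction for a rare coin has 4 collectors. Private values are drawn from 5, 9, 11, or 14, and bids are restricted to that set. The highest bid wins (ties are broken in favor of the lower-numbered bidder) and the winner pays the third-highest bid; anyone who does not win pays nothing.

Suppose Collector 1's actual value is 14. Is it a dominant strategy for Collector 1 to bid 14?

Check each profile of the others' bids and compare truth against every alternative bid.
Others bid (5, 5, 14): truth gives 9, best alternative gives 0.
Others bid (5, 14, 5): truth gives 9, best alternative gives 0.
Others bid (14, 5, 5): truth gives 9, best alternative gives 0.
Others bid (5, 9, 14): truth gives 5, best alternative gives 0.
Others bid (5, 14, 9): truth gives 5, best alternative gives 0.
Others bid (9, 5, 14): truth gives 5, best alternative gives 0.
(Remaining 58 profiles checked similarly; truth is weakly best in each.)
In every case the truthful bid is at least as good as any alternative, so it is a dominant strategy.

Yes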